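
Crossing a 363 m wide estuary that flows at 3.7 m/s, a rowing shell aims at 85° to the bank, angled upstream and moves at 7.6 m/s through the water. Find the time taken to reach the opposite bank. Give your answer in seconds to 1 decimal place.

The component of the rowing shell's velocity perpendicular to the bank is 7.6 × sin 85° = 7.571 m/s.
Only the cross-stream component determines the crossing time; the current contributes nothing perpendicular to the bank.
Time = 363 / 7.571 = 47.946 s.

47.9 s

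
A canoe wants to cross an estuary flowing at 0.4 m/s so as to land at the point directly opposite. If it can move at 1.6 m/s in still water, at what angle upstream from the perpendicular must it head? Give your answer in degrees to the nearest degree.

14°

To cancel the current, the upstream component of the canoe's velocity must equal the flow: 1.6 sin θ = 0.4.
sin θ = 0.4 / 1.6 = 0.2500.
θ = arcsin(0.2500) = 14.478°.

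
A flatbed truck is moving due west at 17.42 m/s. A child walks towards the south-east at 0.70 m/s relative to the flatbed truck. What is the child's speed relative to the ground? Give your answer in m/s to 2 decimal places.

16.93 m/s

Taking east as x and north as y: flatbed truck velocity = (-17.420, 0.000) m/s; child velocity relative to flatbed truck = (0.495, -0.495) m/s.
Velocity relative to ground = (-17.420, 0.000) + (0.495, -0.495) = (-16.925, -0.495) m/s.
Speed = |(-16.925, -0.495)| = 16.932 m/s.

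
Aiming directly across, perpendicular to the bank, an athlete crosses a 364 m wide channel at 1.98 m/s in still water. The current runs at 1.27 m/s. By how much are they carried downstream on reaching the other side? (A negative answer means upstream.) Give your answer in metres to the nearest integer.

233 m

Perpendicular speed = 1.980 m/s; crossing time = 364 / 1.980 = 183.838 s.
Net downstream speed = 1.270 m/s.
Drift = 1.270 × 183.838 = 233.475 m (downstream).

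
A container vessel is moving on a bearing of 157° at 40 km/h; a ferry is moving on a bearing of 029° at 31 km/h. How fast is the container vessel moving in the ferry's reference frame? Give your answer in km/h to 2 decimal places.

Taking east as x and north as y: container vessel velocity = (15.629, -36.820) km/h; ferry velocity = (15.029, 27.113) km/h.
Velocity of container vessel relative to ferry = (15.629, -36.820) − (15.029, 27.113) = (0.600, -63.933) km/h.
Magnitude = |(0.600, -63.933)| = 63.936 km/h.

63.94 km/h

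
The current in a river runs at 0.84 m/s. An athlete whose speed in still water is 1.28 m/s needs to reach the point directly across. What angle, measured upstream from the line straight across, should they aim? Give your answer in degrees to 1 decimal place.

To cancel the current, the upstream component of the athlete's velocity must equal the flow: 1.28 sin θ = 0.84.
sin θ = 0.84 / 1.28 = 0.6562.
θ = arcsin(0.6562) = 41.014°.

41.0°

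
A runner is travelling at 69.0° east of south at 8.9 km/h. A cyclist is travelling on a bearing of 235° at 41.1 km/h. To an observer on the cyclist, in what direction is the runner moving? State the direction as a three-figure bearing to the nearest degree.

Taking east as x and north as y: runner velocity = (8.309, -3.189) km/h; cyclist velocity = (-33.667, -23.574) km/h.
Velocity of runner relative to cyclist = (8.309, -3.189) − (-33.667, -23.574) = (41.976, 20.385) km/h.
Bearing = atan2(41.98, 20.38) = 64.10° clockwise from north.

064°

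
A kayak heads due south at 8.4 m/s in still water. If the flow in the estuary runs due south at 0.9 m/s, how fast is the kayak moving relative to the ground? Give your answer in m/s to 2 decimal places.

9.30 m/s

Taking east as x and north as y: velocity relative to the water = (0.000, -8.400) m/s; the water relative to ground = (0.000, -0.900) m/s.
Velocity relative to ground = (0.000, -8.400) + (0.000, -0.900) = (0.000, -9.300) m/s.
Speed = |(0.000, -9.300)| = 9.300 m/s.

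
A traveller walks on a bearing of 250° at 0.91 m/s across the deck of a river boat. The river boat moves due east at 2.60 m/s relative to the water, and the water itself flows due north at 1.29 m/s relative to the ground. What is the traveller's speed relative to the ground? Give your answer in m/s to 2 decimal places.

In east/north components (m/s): traveller relative to river boat = (-0.855, -0.311); river boat relative to water = (2.600, 0.000); water relative to ground = (0.000, 1.290).
Sum = (1.745, 0.979) m/s.
Speed = |(1.745, 0.979)| = 2.001 m/s.

2.00 m/s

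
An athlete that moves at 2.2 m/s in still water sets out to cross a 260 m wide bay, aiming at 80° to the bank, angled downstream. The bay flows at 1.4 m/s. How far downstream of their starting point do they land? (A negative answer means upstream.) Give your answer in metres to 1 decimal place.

213.9 m

Perpendicular speed = 2.167 m/s; crossing time = 260 / 2.167 = 120.005 s.
Net downstream speed = 1.782 m/s.
Drift = 1.782 × 120.005 = 213.852 m (downstream).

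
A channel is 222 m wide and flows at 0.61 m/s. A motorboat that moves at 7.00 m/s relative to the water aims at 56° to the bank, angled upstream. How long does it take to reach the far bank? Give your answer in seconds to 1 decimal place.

38.3 s

The component of the motorboat's velocity perpendicular to the bank is 7.00 × sin 56° = 5.803 m/s.
The current is parallel to the bank, so it does not affect the crossing time.
Time = 222 / 5.803 = 38.254 s.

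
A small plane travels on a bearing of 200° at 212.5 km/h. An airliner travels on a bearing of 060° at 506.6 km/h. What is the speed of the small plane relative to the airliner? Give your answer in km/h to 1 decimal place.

683.2 km/h

Taking east as x and north as y: small plane velocity = (-72.679, -199.685) km/h; airliner velocity = (438.728, 253.300) km/h.
Velocity of small plane relative to airliner = (-72.679, -199.685) − (438.728, 253.300) = (-511.408, -452.985) km/h.
Magnitude = |(-511.408, -452.985)| = 683.179 km/h.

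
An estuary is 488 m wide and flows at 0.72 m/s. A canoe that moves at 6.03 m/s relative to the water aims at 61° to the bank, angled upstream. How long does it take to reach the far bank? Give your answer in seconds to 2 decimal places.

The component of the canoe's velocity perpendicular to the bank is 6.03 × sin 61° = 5.274 m/s.
The flow acts along the bank and has no component across it.
Time = 488 / 5.274 = 92.530 s.

92.53 s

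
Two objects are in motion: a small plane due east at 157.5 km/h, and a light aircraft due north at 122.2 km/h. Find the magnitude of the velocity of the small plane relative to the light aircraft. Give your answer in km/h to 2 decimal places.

Taking east as x and north as y: small plane velocity = (157.500, 0.000) km/h; light aircraft velocity = (0.000, 122.200) km/h.
Velocity of small plane relative to light aircraft = (157.500, 0.000) − (0.000, 122.200) = (157.500, -122.200) km/h.
Magnitude = |(157.500, -122.200)| = 199.347 km/h.

199.35 km/h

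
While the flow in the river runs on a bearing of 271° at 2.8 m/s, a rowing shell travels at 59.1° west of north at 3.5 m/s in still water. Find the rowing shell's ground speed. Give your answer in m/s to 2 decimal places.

Taking east as x and north as y: velocity relative to the water = (-3.003, 1.797) m/s; the water relative to ground = (-2.800, 0.049) m/s.
Velocity relative to ground = (-3.003, 1.797) + (-2.800, 0.049) = (-5.803, 1.846) m/s.
Speed = |(-5.803, 1.846)| = 6.089 m/s.

6.09 m/s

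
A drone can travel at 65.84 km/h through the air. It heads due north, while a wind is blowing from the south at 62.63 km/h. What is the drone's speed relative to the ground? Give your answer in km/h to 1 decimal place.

Taking east as x and north as y: velocity relative to the air = (0.000, 65.840) km/h; the air relative to ground = (0.000, 62.630) km/h.
Velocity relative to ground = (0.000, 65.840) + (0.000, 62.630) = (0.000, 128.470) km/h.
Speed = |(0.000, 128.470)| = 128.470 km/h.

128.5 km/h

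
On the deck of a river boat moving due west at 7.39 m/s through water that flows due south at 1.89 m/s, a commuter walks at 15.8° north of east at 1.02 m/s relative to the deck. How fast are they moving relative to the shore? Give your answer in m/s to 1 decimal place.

In east/north components (m/s): commuter relative to river boat = (0.981, 0.278); river boat relative to water = (-7.390, 0.000); water relative to ground = (0.000, -1.890).
Sum = (-6.409, -1.612) m/s.
Speed = |(-6.409, -1.612)| = 6.608 m/s.

6.6 m/s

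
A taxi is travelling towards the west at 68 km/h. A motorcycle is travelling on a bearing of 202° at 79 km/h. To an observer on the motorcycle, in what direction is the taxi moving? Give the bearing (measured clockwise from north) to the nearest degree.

Taking east as x and north as y: taxi velocity = (-68.000, 0.000) km/h; motorcycle velocity = (-29.594, -73.248) km/h.
Velocity of taxi relative to motorcycle = (-68.000, 0.000) − (-29.594, -73.248) = (-38.406, 73.248) km/h.
Bearing = atan2(-38.41, 73.25) = 332.33° clockwise from north.

332°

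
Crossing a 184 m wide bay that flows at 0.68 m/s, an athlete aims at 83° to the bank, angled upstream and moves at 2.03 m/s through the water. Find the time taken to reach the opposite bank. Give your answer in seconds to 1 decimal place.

The component of the athlete's velocity perpendicular to the bank is 2.03 × sin 83° = 2.015 m/s.
The flow acts along the bank and has no component across it.
Time = 184 / 2.015 = 91.321 s.

91.3 s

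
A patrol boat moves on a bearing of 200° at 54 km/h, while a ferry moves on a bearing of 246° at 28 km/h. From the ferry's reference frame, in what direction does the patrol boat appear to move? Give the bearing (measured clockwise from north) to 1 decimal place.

Taking east as x and north as y: patrol boat velocity = (-18.469, -50.743) km/h; ferry velocity = (-25.579, -11.389) km/h.
Velocity of patrol boat relative to ferry = (-18.469, -50.743) − (-25.579, -11.389) = (7.110, -39.355) km/h.
Bearing = atan2(7.11, -39.35) = 169.76° clockwise from north.

169.8°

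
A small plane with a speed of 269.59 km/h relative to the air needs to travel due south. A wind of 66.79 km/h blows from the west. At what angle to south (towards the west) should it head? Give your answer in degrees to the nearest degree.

14°

The wind pushes perpendicular to the desired track; the heading must have a component into the wind equal to 66.79 km/h: 269.59 sin θ = 66.79.
sin θ = 0.2477, so θ = 14.344°.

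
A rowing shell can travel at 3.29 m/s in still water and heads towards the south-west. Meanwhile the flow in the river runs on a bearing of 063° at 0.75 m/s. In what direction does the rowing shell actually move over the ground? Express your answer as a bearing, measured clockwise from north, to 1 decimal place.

219.9°

Taking east as x and north as y: velocity relative to the water = (-2.326, -2.326) m/s; the water relative to ground = (0.668, 0.340) m/s.
Velocity relative to ground = (-2.326, -2.326) + (0.668, 0.340) = (-1.658, -1.986) m/s.
Bearing = atan2(-1.66, -1.99) = 219.86° clockwise from north.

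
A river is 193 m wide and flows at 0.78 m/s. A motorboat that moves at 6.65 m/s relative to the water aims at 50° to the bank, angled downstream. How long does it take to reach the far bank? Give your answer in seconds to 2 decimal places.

37.89 s

The component of the motorboat's velocity perpendicular to the bank is 6.65 × sin 50° = 5.094 m/s.
Only the cross-stream component determines the crossing time; the current contributes nothing perpendicular to the bank.
Time = 193 / 5.094 = 37.886 s.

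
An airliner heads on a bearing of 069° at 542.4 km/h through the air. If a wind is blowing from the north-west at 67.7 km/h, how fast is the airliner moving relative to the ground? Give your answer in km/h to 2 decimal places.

573.28 km/h

Taking east as x and north as y: velocity relative to the air = (506.374, 194.379) km/h; the air relative to ground = (47.871, -47.871) km/h.
Velocity relative to ground = (506.374, 194.379) + (47.871, -47.871) = (554.245, 146.508) km/h.
Speed = |(554.245, 146.508)| = 573.282 km/h.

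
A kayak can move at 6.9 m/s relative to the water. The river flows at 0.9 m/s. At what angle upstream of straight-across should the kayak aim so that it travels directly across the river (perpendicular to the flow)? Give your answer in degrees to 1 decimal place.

7.5°

To cancel the current, the upstream component of the kayak's velocity must equal the flow: 6.9 sin θ = 0.9.
sin θ = 0.9 / 6.9 = 0.1304.
θ = arcsin(0.1304) = 7.495°.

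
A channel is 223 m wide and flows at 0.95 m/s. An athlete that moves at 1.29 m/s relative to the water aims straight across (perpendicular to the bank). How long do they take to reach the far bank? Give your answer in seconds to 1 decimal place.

172.9 s

The component of the athlete's velocity perpendicular to the bank is 1.29 m/s.
Only the cross-stream component determines the crossing time; the current contributes nothing perpendicular to the bank.
Time = 223 / 1.290 = 172.868 s.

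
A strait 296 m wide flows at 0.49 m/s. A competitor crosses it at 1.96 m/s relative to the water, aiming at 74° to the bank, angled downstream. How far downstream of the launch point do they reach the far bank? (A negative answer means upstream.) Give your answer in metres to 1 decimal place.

161.9 m

Perpendicular speed = 1.884 m/s; crossing time = 296 / 1.884 = 157.106 s.
Net downstream speed = 1.030 m/s.
Drift = 1.030 × 157.106 = 161.859 m (downstream).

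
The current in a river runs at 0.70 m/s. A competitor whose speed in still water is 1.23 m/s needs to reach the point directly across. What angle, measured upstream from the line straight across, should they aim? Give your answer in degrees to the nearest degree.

35°

To cancel the current, the upstream component of the competitor's velocity must equal the flow: 1.23 sin θ = 0.70.
sin θ = 0.70 / 1.23 = 0.5691.
θ = arcsin(0.5691) = 34.688°.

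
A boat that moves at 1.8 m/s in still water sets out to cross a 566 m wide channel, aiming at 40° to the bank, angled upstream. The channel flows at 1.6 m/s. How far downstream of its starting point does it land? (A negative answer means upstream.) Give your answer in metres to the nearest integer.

Perpendicular speed = 1.157 m/s; crossing time = 566 / 1.157 = 489.189 s.
Net downstream speed = 0.221 m/s.
Drift = 0.221 × 489.189 = 108.169 m (downstream).

108 m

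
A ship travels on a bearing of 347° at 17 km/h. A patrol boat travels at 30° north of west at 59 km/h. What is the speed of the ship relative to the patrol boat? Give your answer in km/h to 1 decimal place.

49.0 km/h

Taking east as x and north as y: ship velocity = (-3.824, 16.564) km/h; patrol boat velocity = (-51.095, 29.500) km/h.
Velocity of ship relative to patrol boat = (-3.824, 16.564) − (-51.095, 29.500) = (47.271, -12.936) km/h.
Magnitude = |(47.271, -12.936)| = 49.009 km/h.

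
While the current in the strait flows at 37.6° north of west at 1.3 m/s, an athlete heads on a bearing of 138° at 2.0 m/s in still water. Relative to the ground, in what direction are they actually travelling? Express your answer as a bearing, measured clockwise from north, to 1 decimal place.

Taking east as x and north as y: velocity relative to the water = (1.338, -1.486) m/s; the water relative to ground = (-1.030, 0.793) m/s.
Velocity relative to ground = (1.338, -1.486) + (-1.030, 0.793) = (0.308, -0.693) m/s.
Bearing = atan2(0.31, -0.69) = 156.02° clockwise from north.

156.0°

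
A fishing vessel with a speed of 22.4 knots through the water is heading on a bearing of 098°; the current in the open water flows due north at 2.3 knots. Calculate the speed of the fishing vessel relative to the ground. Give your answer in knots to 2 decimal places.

22.20 knots

Taking east as x and north as y: velocity relative to the water = (22.182, -3.117) knots; the water relative to ground = (0.000, 2.300) knots.
Velocity relative to ground = (22.182, -3.117) + (0.000, 2.300) = (22.182, -0.817) knots.
Speed = |(22.182, -0.817)| = 22.197 knots.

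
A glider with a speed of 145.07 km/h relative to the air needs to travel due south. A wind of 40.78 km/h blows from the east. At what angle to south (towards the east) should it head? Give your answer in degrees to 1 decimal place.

The wind pushes perpendicular to the desired track; the heading must have a component into the wind equal to 40.78 km/h: 145.07 sin θ = 40.78.
sin θ = 0.2811, so θ = 16.326°.

16.3°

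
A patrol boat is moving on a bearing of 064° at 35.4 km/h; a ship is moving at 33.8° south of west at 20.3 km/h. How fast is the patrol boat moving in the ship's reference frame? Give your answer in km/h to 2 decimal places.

Taking east as x and north as y: patrol boat velocity = (31.817, 15.518) km/h; ship velocity = (-16.869, -11.293) km/h.
Velocity of patrol boat relative to ship = (31.817, 15.518) − (-16.869, -11.293) = (48.686, 26.811) km/h.
Magnitude = |(48.686, 26.811)| = 55.581 km/h.

55.58 km/h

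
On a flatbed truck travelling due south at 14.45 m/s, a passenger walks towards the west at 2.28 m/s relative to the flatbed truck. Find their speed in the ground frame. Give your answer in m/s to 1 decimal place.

14.6 m/s

Taking east as x and north as y: flatbed truck velocity = (0.000, -14.450) m/s; passenger velocity relative to flatbed truck = (-2.280, 0.000) m/s.
Velocity relative to ground = (0.000, -14.450) + (-2.280, 0.000) = (-2.280, -14.450) m/s.
Speed = |(-2.280, -14.450)| = 14.629 m/s.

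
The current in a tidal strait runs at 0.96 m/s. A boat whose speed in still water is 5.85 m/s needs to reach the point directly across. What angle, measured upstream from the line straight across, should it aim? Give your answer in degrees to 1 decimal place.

9.4°

To cancel the current, the upstream component of the boat's velocity must equal the flow: 5.85 sin θ = 0.96.
sin θ = 0.96 / 5.85 = 0.1641.
θ = arcsin(0.1641) = 9.445°.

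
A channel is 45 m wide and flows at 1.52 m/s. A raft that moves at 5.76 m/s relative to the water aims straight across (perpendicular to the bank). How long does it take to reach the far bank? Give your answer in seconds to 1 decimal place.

The component of the raft's velocity perpendicular to the bank is 5.76 m/s.
The current is parallel to the bank, so it does not affect the crossing time.
Time = 45 / 5.760 = 7.812 s.

7.8 s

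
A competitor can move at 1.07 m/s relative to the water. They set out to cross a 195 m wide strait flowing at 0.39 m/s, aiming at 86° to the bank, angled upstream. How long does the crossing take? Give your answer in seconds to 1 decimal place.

The component of the competitor's velocity perpendicular to the bank is 1.07 × sin 86° = 1.067 m/s.
The current is parallel to the bank, so it does not affect the crossing time.
Time = 195 / 1.067 = 182.688 s.

182.7 s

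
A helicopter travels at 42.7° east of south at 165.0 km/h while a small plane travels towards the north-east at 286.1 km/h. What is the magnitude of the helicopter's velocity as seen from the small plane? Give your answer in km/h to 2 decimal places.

Taking east as x and north as y: helicopter velocity = (111.896, -121.261) km/h; small plane velocity = (202.303, 202.303) km/h.
Velocity of helicopter relative to small plane = (111.896, -121.261) − (202.303, 202.303) = (-90.407, -323.564) km/h.
Magnitude = |(-90.407, -323.564)| = 335.957 km/h.

335.96 km/h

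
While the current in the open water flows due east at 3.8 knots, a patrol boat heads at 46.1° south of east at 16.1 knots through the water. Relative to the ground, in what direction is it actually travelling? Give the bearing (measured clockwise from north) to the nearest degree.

128°

Taking east as x and north as y: velocity relative to the water = (11.164, -11.601) knots; the water relative to ground = (3.800, 0.000) knots.
Velocity relative to ground = (11.164, -11.601) + (3.800, 0.000) = (14.964, -11.601) knots.
Bearing = atan2(14.96, -11.60) = 127.79° clockwise from north.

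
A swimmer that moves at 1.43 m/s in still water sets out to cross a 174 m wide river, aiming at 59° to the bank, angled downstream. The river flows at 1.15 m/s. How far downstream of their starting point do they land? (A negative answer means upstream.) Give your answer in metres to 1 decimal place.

267.8 m

Perpendicular speed = 1.226 m/s; crossing time = 174 / 1.226 = 141.954 s.
Net downstream speed = 1.887 m/s.
Drift = 1.887 × 141.954 = 267.797 m (downstream).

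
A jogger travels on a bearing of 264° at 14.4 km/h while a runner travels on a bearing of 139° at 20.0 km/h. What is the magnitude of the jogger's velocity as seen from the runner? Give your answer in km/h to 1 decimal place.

30.6 km/h

Taking east as x and north as y: jogger velocity = (-14.321, -1.505) km/h; runner velocity = (13.121, -15.094) km/h.
Velocity of jogger relative to runner = (-14.321, -1.505) − (13.121, -15.094) = (-27.442, 13.589) km/h.
Magnitude = |(-27.442, 13.589)| = 30.623 km/h.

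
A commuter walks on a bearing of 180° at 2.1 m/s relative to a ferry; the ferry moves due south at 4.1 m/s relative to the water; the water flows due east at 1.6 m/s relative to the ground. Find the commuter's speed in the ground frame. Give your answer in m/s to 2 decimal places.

In east/north components (m/s): commuter relative to ferry = (0.000, -2.100); ferry relative to water = (0.000, -4.100); water relative to ground = (1.600, 0.000).
Sum = (1.600, -6.200) m/s.
Speed = |(1.600, -6.200)| = 6.403 m/s.

6.40 m/s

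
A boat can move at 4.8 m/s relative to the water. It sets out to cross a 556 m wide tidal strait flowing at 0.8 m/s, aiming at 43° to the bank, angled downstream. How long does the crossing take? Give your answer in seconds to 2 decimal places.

The component of the boat's velocity perpendicular to the bank is 4.8 × sin 43° = 3.274 m/s.
Only the cross-stream component determines the crossing time; the current contributes nothing perpendicular to the bank.
Time = 556 / 3.274 = 169.844 s.

169.84 s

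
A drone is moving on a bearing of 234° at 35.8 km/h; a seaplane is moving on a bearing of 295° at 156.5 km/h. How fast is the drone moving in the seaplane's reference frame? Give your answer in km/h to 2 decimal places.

Taking east as x and north as y: drone velocity = (-28.963, -21.043) km/h; seaplane velocity = (-141.837, 66.140) km/h.
Velocity of drone relative to seaplane = (-28.963, -21.043) − (-141.837, 66.140) = (112.874, -87.182) km/h.
Magnitude = |(112.874, -87.182)| = 142.623 km/h.

142.62 km/h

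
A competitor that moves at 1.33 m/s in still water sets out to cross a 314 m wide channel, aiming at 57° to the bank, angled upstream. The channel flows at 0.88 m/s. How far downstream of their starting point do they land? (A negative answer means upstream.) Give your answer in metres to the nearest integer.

Perpendicular speed = 1.115 m/s; crossing time = 314 / 1.115 = 281.505 s.
Net downstream speed = 0.156 m/s.
Drift = 0.156 × 281.505 = 43.811 m (downstream).

44 m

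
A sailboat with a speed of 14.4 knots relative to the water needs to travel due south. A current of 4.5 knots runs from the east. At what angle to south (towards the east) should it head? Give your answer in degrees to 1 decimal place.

The current pushes perpendicular to the desired track; the heading must have a component into the current equal to 4.5 knots: 14.4 sin θ = 4.5.
sin θ = 0.3125, so θ = 18.210°.

18.2°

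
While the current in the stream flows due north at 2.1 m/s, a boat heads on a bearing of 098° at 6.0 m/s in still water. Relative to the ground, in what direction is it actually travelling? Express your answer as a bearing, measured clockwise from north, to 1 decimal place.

078.0°

Taking east as x and north as y: velocity relative to the water = (5.942, -0.835) m/s; the water relative to ground = (0.000, 2.100) m/s.
Velocity relative to ground = (5.942, -0.835) + (0.000, 2.100) = (5.942, 1.265) m/s.
Bearing = atan2(5.94, 1.26) = 77.98° clockwise from north.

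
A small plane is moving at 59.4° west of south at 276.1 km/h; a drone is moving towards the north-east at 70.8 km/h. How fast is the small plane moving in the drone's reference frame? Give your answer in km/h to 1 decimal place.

345.1 km/h

Taking east as x and north as y: small plane velocity = (-237.651, -140.546) km/h; drone velocity = (50.063, 50.063) km/h.
Velocity of small plane relative to drone = (-237.651, -140.546) − (50.063, 50.063) = (-287.714, -190.609) km/h.
Magnitude = |(-287.714, -190.609)| = 345.125 km/h.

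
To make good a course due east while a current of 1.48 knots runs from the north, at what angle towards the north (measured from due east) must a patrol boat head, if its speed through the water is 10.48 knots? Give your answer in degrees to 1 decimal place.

8.1°

The current pushes perpendicular to the desired track; the heading must have a component into the current equal to 1.48 knots: 10.48 sin θ = 1.48.
sin θ = 0.1412, so θ = 8.119°.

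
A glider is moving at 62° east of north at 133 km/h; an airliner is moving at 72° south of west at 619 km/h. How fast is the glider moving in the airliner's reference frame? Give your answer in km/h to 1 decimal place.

720.6 km/h

Taking east as x and north as y: glider velocity = (117.432, 62.440) km/h; airliner velocity = (-191.282, -588.704) km/h.
Velocity of glider relative to airliner = (117.432, 62.440) − (-191.282, -588.704) = (308.714, 651.144) km/h.
Magnitude = |(308.714, 651.144)| = 720.619 km/h.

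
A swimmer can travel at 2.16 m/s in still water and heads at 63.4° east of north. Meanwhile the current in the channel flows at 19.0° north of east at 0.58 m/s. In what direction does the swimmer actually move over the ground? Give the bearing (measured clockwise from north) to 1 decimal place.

065.0°

Taking east as x and north as y: velocity relative to the water = (1.931, 0.967) m/s; the water relative to ground = (0.548, 0.189) m/s.
Velocity relative to ground = (1.931, 0.967) + (0.548, 0.189) = (2.480, 1.156) m/s.
Bearing = atan2(2.48, 1.16) = 65.01° clockwise from north.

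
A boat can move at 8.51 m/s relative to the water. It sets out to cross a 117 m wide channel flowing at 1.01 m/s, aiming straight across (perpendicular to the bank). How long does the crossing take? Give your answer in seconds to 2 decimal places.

The component of the boat's velocity perpendicular to the bank is 8.51 m/s.
The current is parallel to the bank, so it does not affect the crossing time.
Time = 117 / 8.510 = 13.749 s.

13.75 s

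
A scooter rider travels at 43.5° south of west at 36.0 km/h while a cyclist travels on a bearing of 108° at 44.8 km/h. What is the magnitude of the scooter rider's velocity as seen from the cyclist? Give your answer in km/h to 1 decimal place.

Taking east as x and north as y: scooter rider velocity = (-26.113, -24.781) km/h; cyclist velocity = (42.607, -13.844) km/h.
Velocity of scooter rider relative to cyclist = (-26.113, -24.781) − (42.607, -13.844) = (-68.721, -10.937) km/h.
Magnitude = |(-68.721, -10.937)| = 69.586 km/h.

69.6 km/h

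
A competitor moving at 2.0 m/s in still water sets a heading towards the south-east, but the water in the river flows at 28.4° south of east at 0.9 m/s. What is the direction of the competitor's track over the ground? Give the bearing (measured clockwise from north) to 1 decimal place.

129.9°

Taking east as x and north as y: velocity relative to the water = (1.414, -1.414) m/s; the water relative to ground = (0.792, -0.428) m/s.
Velocity relative to ground = (1.414, -1.414) + (0.792, -0.428) = (2.206, -1.842) m/s.
Bearing = atan2(2.21, -1.84) = 129.87° clockwise from north.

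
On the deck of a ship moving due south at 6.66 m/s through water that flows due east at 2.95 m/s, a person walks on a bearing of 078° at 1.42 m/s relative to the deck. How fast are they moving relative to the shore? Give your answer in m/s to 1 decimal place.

7.7 m/s

In east/north components (m/s): person relative to ship = (1.389, 0.295); ship relative to water = (0.000, -6.660); water relative to ground = (2.950, 0.000).
Sum = (4.339, -6.365) m/s.
Speed = |(4.339, -6.365)| = 7.703 m/s.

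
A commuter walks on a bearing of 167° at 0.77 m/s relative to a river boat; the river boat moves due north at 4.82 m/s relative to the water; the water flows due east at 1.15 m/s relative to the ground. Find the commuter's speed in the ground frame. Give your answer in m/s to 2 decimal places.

In east/north components (m/s): commuter relative to river boat = (0.173, -0.750); river boat relative to water = (0.000, 4.820); water relative to ground = (1.150, 0.000).
Sum = (1.323, 4.070) m/s.
Speed = |(1.323, 4.070)| = 4.279 m/s.

4.28 m/s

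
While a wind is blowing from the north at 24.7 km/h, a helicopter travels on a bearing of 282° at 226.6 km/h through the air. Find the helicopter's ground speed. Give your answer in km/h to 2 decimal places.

222.78 km/h

Taking east as x and north as y: velocity relative to the air = (-221.648, 47.113) km/h; the air relative to ground = (0.000, -24.700) km/h.
Velocity relative to ground = (-221.648, 47.113) + (0.000, -24.700) = (-221.648, 22.413) km/h.
Speed = |(-221.648, 22.413)| = 222.779 km/h.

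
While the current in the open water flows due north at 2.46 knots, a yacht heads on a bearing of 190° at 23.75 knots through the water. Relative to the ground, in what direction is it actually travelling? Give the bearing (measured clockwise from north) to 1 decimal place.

Taking east as x and north as y: velocity relative to the water = (-4.124, -23.389) knots; the water relative to ground = (0.000, 2.460) knots.
Velocity relative to ground = (-4.124, -23.389) + (0.000, 2.460) = (-4.124, -20.929) knots.
Bearing = atan2(-4.12, -20.93) = 191.15° clockwise from north.

191.1°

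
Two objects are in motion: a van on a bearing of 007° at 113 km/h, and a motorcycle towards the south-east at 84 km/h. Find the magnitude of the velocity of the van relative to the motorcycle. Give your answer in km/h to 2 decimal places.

177.52 km/h

Taking east as x and north as y: van velocity = (13.771, 112.158) km/h; motorcycle velocity = (59.397, -59.397) km/h.
Velocity of van relative to motorcycle = (13.771, 112.158) − (59.397, -59.397) = (-45.626, 171.555) km/h.
Magnitude = |(-45.626, 171.555)| = 177.518 km/h.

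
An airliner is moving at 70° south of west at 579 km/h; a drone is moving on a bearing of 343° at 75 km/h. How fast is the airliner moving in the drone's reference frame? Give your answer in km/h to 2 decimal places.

Taking east as x and north as y: airliner velocity = (-198.030, -544.082) km/h; drone velocity = (-21.928, 71.723) km/h.
Velocity of airliner relative to drone = (-198.030, -544.082) − (-21.928, 71.723) = (-176.102, -615.805) km/h.
Magnitude = |(-176.102, -615.805)| = 640.490 km/h.

640.49 km/h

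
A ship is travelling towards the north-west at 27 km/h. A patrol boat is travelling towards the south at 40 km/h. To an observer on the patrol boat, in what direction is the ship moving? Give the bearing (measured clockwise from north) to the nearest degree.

Taking east as x and north as y: ship velocity = (-19.092, 19.092) km/h; patrol boat velocity = (0.000, -40.000) km/h.
Velocity of ship relative to patrol boat = (-19.092, 19.092) − (0.000, -40.000) = (-19.092, 59.092) km/h.
Bearing = atan2(-19.09, 59.09) = 342.09° clockwise from north.

342°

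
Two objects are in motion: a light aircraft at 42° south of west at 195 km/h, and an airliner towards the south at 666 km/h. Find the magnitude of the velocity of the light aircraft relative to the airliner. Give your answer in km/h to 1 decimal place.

554.8 km/h

Taking east as x and north as y: light aircraft velocity = (-144.913, -130.480) km/h; airliner velocity = (0.000, -666.000) km/h.
Velocity of light aircraft relative to airliner = (-144.913, -130.480) − (0.000, -666.000) = (-144.913, 535.520) km/h.
Magnitude = |(-144.913, 535.520)| = 554.780 km/h.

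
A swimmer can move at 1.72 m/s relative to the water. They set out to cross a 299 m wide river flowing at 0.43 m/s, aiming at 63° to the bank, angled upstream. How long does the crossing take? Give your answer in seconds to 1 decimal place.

The component of the swimmer's velocity perpendicular to the bank is 1.72 × sin 63° = 1.533 m/s.
The flow acts along the bank and has no component across it.
Time = 299 / 1.533 = 195.102 s.

195.1 s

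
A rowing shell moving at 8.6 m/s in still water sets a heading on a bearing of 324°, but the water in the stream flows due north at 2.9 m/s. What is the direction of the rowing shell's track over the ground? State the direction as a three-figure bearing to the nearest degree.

333°

Taking east as x and north as y: velocity relative to the water = (-5.055, 6.958) m/s; the water relative to ground = (0.000, 2.900) m/s.
Velocity relative to ground = (-5.055, 6.958) + (0.000, 2.900) = (-5.055, 9.858) m/s.
Bearing = atan2(-5.05, 9.86) = 332.85° clockwise from north.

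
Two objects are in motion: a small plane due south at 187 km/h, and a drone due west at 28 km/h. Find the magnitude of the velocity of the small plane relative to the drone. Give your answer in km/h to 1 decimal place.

Taking east as x and north as y: small plane velocity = (0.000, -187.000) km/h; drone velocity = (-28.000, 0.000) km/h.
Velocity of small plane relative to drone = (0.000, -187.000) − (-28.000, 0.000) = (28.000, -187.000) km/h.
Magnitude = |(28.000, -187.000)| = 189.085 km/h.

189.1 km/h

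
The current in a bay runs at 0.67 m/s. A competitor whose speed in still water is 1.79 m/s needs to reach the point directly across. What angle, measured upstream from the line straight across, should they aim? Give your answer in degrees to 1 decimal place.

To cancel the current, the upstream component of the competitor's velocity must equal the flow: 1.79 sin θ = 0.67.
sin θ = 0.67 / 1.79 = 0.3743.
θ = arcsin(0.3743) = 21.981°.

22.0°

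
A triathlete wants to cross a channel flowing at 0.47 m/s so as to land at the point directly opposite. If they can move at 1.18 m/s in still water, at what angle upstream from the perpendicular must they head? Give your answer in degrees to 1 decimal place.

23.5°

To cancel the current, the upstream component of the triathlete's velocity must equal the flow: 1.18 sin θ = 0.47.
sin θ = 0.47 / 1.18 = 0.3983.
θ = arcsin(0.3983) = 23.472°.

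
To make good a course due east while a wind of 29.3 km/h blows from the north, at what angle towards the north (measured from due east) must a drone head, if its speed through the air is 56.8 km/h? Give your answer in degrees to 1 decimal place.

The wind pushes perpendicular to the desired track; the heading must have a component into the wind equal to 29.3 km/h: 56.8 sin θ = 29.3.
sin θ = 0.5158, so θ = 31.054°.

31.1°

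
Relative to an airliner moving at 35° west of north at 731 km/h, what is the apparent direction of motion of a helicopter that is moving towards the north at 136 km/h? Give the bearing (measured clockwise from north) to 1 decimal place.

137.8°

Taking east as x and north as y: helicopter velocity = (0.000, 136.000) km/h; airliner velocity = (-419.284, 598.800) km/h.
Velocity of helicopter relative to airliner = (0.000, 136.000) − (-419.284, 598.800) = (419.284, -462.800) km/h.
Bearing = atan2(419.28, -462.80) = 137.82° clockwise from north.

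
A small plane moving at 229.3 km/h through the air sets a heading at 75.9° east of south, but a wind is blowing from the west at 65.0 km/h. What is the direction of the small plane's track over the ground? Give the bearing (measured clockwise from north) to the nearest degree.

101°

Taking east as x and north as y: velocity relative to the air = (222.392, -55.861) km/h; the air relative to ground = (65.000, 0.000) km/h.
Velocity relative to ground = (222.392, -55.861) + (65.000, 0.000) = (287.392, -55.861) km/h.
Bearing = atan2(287.39, -55.86) = 101.00° clockwise from north.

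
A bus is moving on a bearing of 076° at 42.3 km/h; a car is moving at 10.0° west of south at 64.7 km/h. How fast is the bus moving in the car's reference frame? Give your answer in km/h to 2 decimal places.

90.56 km/h

Taking east as x and north as y: bus velocity = (41.044, 10.233) km/h; car velocity = (-11.235, -63.717) km/h.
Velocity of bus relative to car = (41.044, 10.233) − (-11.235, -63.717) = (52.279, 73.950) km/h.
Magnitude = |(52.279, 73.950)| = 90.563 km/h.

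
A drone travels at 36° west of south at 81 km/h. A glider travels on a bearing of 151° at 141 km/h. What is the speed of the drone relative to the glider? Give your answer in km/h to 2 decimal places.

Taking east as x and north as y: drone velocity = (-47.611, -65.530) km/h; glider velocity = (68.358, -123.321) km/h.
Velocity of drone relative to glider = (-47.611, -65.530) − (68.358, -123.321) = (-115.969, 57.791) km/h.
Magnitude = |(-115.969, 57.791)| = 129.571 km/h.

129.57 km/h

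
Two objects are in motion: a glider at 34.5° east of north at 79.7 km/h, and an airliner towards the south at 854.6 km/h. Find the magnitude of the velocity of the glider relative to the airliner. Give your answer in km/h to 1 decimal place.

Taking east as x and north as y: glider velocity = (45.143, 65.683) km/h; airliner velocity = (0.000, -854.600) km/h.
Velocity of glider relative to airliner = (45.143, 65.683) − (0.000, -854.600) = (45.143, 920.283) km/h.
Magnitude = |(45.143, 920.283)| = 921.389 km/h.

921.4 km/h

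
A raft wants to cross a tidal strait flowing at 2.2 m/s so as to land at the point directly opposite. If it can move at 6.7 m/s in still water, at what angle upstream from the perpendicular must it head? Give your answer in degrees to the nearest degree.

To cancel the current, the upstream component of the raft's velocity must equal the flow: 6.7 sin θ = 2.2.
sin θ = 2.2 / 6.7 = 0.3284.
θ = arcsin(0.3284) = 19.169°.

19°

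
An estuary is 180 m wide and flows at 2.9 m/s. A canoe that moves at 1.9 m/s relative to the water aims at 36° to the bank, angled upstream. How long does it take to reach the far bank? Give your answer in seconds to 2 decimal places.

161.18 s

The component of the canoe's velocity perpendicular to the bank is 1.9 × sin 36° = 1.117 m/s.
The current is parallel to the bank, so it does not affect the crossing time.
Time = 180 / 1.117 = 161.176 s.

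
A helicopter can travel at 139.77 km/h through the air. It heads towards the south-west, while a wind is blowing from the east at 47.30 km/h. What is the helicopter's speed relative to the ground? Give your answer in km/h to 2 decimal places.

Taking east as x and north as y: velocity relative to the air = (-98.832, -98.832) km/h; the air relative to ground = (-47.300, 0.000) km/h.
Velocity relative to ground = (-98.832, -98.832) + (-47.300, 0.000) = (-146.132, -98.832) km/h.
Speed = |(-146.132, -98.832)| = 176.416 km/h.

176.42 km/h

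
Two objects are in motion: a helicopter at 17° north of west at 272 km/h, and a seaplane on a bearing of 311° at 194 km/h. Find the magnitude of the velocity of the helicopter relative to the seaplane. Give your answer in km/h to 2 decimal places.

123.32 km/h

Taking east as x and north as y: helicopter velocity = (-260.115, 79.525) km/h; seaplane velocity = (-146.414, 127.275) km/h.
Velocity of helicopter relative to seaplane = (-260.115, 79.525) − (-146.414, 127.275) = (-113.701, -47.750) km/h.
Magnitude = |(-113.701, -47.750)| = 123.321 km/h.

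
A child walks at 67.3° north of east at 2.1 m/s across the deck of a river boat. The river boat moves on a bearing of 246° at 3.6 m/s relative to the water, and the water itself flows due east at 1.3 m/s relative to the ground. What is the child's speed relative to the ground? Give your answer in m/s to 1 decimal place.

In east/north components (m/s): child relative to river boat = (0.810, 1.937); river boat relative to water = (-3.289, -1.464); water relative to ground = (1.300, 0.000).
Sum = (-1.178, 0.473) m/s.
Speed = |(-1.178, 0.473)| = 1.270 m/s.

1.3 m/s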